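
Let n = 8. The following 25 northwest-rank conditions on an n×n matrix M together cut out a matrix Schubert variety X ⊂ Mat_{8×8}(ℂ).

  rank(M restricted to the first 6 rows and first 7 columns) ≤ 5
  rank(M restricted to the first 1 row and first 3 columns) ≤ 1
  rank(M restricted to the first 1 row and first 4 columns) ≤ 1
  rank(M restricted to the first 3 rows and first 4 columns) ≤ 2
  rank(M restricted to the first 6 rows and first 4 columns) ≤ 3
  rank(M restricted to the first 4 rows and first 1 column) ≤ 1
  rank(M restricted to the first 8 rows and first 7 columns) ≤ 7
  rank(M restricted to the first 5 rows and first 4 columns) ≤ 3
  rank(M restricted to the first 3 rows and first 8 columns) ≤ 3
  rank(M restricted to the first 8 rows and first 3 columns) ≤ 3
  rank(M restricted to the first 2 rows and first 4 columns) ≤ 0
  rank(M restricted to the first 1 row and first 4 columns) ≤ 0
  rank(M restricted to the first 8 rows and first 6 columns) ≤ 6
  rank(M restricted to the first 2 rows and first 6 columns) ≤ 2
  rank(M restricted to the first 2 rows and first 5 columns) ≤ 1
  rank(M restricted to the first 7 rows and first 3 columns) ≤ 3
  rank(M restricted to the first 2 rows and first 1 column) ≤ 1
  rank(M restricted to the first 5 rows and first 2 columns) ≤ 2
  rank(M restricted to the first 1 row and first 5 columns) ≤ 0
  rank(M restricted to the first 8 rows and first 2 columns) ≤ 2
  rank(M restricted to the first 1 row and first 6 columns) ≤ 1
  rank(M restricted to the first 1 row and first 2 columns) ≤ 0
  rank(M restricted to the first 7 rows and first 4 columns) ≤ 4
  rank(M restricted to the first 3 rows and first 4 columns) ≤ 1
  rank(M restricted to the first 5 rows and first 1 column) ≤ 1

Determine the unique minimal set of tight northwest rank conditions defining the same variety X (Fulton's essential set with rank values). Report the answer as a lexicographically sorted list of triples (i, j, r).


Computing R[i][j] = min implied NW-rank bound (n=8, 25 conditions):

  row 1: 0, 0, 0, 0, 0, 1, 1, 1
  row 2: 0, 0, 0, 0, 1, 2, 2, 2
  row 3: 1, 1, 1, 1, 2, 3, 3, 3
  row 4: 1, 2, 2, 2, 3, 4, 4, 4
  row 5: 1, 2, 3, 3, 4, 5, 5, 5
  row 6: 1, 2, 3, 3, 4, 5, 5, 6
  row 7: 1, 2, 3, 4, 5, 6, 6, 7
  row 8: 1, 2, 3, 4, 5, 6, 7, 8

so w = (6, 5, 1, 2, 3, 8, 4, 7).

ℓ(w)=11; the 4 essential cells (i,j,r):

[(1, 5, 0), (2, 4, 0), (6, 4, 3), (6, 7, 5)]


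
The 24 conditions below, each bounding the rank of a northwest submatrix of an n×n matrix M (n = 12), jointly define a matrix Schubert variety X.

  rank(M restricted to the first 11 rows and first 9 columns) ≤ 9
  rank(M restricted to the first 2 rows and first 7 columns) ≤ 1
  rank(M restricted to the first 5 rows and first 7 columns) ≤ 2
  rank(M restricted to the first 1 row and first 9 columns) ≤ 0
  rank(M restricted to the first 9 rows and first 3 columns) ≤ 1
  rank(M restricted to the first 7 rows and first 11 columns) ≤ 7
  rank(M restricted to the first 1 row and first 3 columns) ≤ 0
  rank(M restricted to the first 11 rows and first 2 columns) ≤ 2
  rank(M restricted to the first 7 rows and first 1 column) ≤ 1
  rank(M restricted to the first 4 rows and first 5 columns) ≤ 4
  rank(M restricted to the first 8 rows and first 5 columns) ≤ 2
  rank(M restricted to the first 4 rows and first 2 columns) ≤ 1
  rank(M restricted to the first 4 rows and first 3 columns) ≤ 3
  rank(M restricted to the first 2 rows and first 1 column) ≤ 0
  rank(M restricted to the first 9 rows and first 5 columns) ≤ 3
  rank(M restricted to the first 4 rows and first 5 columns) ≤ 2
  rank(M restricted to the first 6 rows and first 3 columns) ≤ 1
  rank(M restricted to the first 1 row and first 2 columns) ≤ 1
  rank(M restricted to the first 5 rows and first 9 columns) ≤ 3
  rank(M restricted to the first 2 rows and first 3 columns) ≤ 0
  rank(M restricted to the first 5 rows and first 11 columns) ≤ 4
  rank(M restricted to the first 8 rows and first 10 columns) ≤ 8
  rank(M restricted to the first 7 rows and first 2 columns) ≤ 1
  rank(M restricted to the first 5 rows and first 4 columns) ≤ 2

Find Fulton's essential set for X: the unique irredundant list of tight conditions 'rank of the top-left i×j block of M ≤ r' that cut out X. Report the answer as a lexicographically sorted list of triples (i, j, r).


Recovering R(i,j) via the rank-extension bound from the 24 conditions:

  i=1: 0  0  0  0  0  0  0  0  0  1  1  1
  i=2: 0  0  0  1  1  1  1  1  1  2  2  2
  i=3: 1  1  1  2  2  2  2  2  2  3  3  3
  i=4: 1  1  1  2  2  2  2  3  3  4  4  4
  i=5: 1  1  1  2  2  2  2  3  3  4  4  5
  i=6: 1  1  1  2  2  3  3  4  4  5  5  6
  i=7: 1  1  1  2  2  3  4  5  5  6  6  7
  i=8: 1  1  1  2  2  3  4  5  6  7  7  8
  i=9: 1  1  1  2  3  4  5  6  7  8  8  9
  i=10: 1  2  2  3  4  5  6  7  8  9  9  10
  i=11: 1  2  3  4  5  6  7  8  9  10  10  11
  i=12: 1  2  3  4  5  6  7  8  9  10  11  12

reading off 1-entries of Δ²R: w = (10, 4, 1, 8, 12, 6, 7, 9, 5, 2, 3, 11).

7 SE-corners of the 35-cell Rothe diagram give Ess(w):

[(1, 9, 0), (2, 3, 0), (5, 7, 2), (5, 9, 3), (5, 11, 4), (8, 5, 2), (9, 3, 1)]


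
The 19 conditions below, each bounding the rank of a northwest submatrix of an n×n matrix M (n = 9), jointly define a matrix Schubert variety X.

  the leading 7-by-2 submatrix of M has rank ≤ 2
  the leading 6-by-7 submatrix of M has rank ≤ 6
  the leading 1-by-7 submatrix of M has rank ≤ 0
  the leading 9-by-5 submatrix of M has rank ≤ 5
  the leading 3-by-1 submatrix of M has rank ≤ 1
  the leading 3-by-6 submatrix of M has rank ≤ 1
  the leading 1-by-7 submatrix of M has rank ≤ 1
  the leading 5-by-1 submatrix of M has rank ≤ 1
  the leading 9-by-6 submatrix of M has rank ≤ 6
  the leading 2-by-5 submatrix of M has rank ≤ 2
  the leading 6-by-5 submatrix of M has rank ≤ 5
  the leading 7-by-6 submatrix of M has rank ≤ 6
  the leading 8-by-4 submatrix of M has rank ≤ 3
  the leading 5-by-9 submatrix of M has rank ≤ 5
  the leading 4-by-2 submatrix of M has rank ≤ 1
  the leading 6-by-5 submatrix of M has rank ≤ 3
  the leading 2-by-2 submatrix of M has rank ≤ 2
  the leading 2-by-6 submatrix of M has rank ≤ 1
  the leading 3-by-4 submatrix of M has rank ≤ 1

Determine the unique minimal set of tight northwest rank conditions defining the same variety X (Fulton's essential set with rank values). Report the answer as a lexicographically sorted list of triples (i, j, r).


Recovering R(i,j) via the rank-extension bound from the 19 conditions:

  row 1: 0, 0, 0, 0, 0, 0, 0, 1, 1
  row 2: 1, 1, 1, 1, 1, 1, 1, 2, 2
  row 3: 1, 1, 1, 1, 1, 1, 2, 3, 3
  row 4: 1, 1, 2, 2, 2, 2, 3, 4, 4
  row 5: 1, 2, 3, 3, 3, 3, 4, 5, 5
  row 6: 1, 2, 3, 3, 3, 4, 5, 6, 6
  row 7: 1, 2, 3, 3, 4, 5, 6, 7, 7
  row 8: 1, 2, 3, 3, 4, 5, 6, 7, 8
  row 9: 1, 2, 3, 4, 5, 6, 7, 8, 9

second differences of R give the permutation w = (8, 1, 7, 3, 2, 6, 5, 9, 4).

5 SE-corners of the 17-cell Rothe diagram give Ess(w):

[(1, 7, 0), (3, 6, 1), (4, 2, 1), (6, 5, 3), (8, 4, 3)]


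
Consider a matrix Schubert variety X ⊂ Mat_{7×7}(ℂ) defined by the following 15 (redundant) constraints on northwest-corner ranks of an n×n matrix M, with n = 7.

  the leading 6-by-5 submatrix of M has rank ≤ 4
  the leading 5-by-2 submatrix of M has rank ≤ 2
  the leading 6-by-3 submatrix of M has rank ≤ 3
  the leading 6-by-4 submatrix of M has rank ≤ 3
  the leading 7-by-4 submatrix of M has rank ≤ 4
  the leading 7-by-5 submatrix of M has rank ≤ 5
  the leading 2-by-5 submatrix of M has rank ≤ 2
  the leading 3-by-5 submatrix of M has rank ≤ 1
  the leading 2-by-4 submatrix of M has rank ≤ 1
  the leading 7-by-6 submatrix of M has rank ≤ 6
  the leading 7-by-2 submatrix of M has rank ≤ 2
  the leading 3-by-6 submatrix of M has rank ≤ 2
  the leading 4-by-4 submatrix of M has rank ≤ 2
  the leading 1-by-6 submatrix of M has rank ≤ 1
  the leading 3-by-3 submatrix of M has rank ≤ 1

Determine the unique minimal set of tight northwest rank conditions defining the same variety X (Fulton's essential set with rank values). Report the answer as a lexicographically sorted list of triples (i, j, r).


Recovering R(i,j) via the rank-extension bound from the 15 conditions:

  R[1]: 1  1  1  1  1  1  1
  R[2]: 1  1  1  1  1  2  2
  R[3]: 1  1  1  1  1  2  3
  R[4]: 1  2  2  2  2  3  4
  R[5]: 1  2  3  3  3  4  5
  R[6]: 1  2  3  3  4  5  6
  R[7]: 1  2  3  4  5  6  7

hence w(1..7) = (1, 6, 7, 2, 3, 5, 4).

Fulton essential set (2 of the 9 Rothe cells):

[(3, 5, 1), (6, 4, 3)]


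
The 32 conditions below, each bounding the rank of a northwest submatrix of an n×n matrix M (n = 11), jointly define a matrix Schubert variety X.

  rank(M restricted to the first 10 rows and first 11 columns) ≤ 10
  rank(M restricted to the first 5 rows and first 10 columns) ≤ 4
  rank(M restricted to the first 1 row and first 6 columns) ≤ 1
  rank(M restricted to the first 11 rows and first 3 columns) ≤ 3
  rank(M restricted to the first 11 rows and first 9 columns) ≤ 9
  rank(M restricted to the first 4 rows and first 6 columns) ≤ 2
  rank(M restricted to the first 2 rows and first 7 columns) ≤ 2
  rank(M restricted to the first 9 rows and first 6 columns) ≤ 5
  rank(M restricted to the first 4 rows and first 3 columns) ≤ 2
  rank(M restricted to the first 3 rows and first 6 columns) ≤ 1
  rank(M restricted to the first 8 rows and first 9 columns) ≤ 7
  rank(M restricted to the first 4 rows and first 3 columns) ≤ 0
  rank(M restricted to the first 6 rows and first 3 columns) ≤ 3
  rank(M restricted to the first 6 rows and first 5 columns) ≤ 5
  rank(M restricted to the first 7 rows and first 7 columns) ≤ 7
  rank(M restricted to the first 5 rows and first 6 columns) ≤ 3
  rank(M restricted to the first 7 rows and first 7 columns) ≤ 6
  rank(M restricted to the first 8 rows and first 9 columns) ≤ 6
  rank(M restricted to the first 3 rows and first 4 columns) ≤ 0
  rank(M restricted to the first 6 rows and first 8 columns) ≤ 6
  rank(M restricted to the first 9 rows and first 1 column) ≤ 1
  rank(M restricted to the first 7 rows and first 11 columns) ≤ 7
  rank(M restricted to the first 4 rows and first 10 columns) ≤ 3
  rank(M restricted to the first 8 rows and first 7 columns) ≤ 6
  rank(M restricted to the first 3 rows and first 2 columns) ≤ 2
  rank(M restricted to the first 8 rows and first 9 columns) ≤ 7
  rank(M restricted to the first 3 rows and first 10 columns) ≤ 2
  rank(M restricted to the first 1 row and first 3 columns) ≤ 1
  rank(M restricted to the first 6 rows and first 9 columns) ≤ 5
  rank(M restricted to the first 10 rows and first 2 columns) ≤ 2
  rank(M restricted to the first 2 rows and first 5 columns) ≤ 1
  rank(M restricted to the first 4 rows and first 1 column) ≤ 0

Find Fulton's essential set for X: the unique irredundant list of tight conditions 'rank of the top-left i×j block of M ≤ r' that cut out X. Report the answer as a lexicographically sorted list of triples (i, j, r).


Propagating the 32 rank bounds to every northwest block:

  R[1]: 0 | 0 | 0 | 0 | 1 | 1 | 1 | 1 | 1 | 1 | 1
  R[2]: 0 | 0 | 0 | 0 | 1 | 1 | 2 | 2 | 2 | 2 | 2
  R[3]: 0 | 0 | 0 | 0 | 1 | 1 | 2 | 2 | 2 | 2 | 3
  R[4]: 0 | 0 | 0 | 1 | 2 | 2 | 3 | 3 | 3 | 3 | 4
  R[5]: 1 | 1 | 1 | 2 | 3 | 3 | 4 | 4 | 4 | 4 | 5
  R[6]: 1 | 2 | 2 | 3 | 4 | 4 | 5 | 5 | 5 | 5 | 6
  R[7]: 1 | 2 | 3 | 4 | 5 | 5 | 6 | 6 | 6 | 6 | 7
  R[8]: 1 | 2 | 3 | 4 | 5 | 5 | 6 | 6 | 6 | 7 | 8
  R[9]: 1 | 2 | 3 | 4 | 5 | 5 | 6 | 7 | 7 | 8 | 9
  R[10]: 1 | 2 | 3 | 4 | 5 | 6 | 7 | 8 | 8 | 9 | 10
  R[11]: 1 | 2 | 3 | 4 | 5 | 6 | 7 | 8 | 9 | 10 | 11

hence w(1..11) = (5, 7, 11, 4, 1, 2, 3, 10, 8, 6, 9).

Fulton essential set (6 of the 24 Rothe cells):

[(3, 4, 0), (3, 6, 1), (3, 10, 2), (4, 3, 0), (8, 9, 6), (9, 6, 5)]


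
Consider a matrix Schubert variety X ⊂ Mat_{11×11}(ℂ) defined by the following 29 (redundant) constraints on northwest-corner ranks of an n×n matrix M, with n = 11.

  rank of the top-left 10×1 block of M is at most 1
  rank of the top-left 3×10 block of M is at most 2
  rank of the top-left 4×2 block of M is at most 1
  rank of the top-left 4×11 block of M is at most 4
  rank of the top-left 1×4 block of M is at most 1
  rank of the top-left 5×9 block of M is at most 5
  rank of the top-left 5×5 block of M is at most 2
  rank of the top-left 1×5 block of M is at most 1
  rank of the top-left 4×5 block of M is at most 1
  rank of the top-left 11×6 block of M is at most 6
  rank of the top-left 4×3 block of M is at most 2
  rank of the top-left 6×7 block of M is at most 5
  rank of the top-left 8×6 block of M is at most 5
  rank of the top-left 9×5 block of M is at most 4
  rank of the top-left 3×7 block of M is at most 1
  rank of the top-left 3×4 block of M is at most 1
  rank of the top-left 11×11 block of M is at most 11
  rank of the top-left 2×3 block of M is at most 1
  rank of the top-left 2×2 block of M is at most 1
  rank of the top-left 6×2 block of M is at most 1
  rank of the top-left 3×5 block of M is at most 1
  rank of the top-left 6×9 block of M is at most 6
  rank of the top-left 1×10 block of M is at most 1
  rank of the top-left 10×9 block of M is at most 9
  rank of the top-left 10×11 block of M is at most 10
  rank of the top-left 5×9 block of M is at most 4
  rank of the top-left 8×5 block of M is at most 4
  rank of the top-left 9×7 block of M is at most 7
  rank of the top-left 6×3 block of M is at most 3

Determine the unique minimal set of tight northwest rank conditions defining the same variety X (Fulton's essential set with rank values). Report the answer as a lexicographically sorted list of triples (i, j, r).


The tightest implied rank at each (i,j), from the 29 conditions:

  i=1: 1 | 1 | 1 | 1 | 1 | 1 | 1 | 1 | 1 | 1 | 1
  i=2: 1 | 1 | 1 | 1 | 1 | 1 | 1 | 2 | 2 | 2 | 2
  i=3: 1 | 1 | 1 | 1 | 1 | 1 | 1 | 2 | 2 | 2 | 3
  i=4: 1 | 1 | 1 | 1 | 1 | 2 | 2 | 3 | 3 | 3 | 4
  i=5: 1 | 1 | 2 | 2 | 2 | 3 | 3 | 4 | 4 | 4 | 5
  i=6: 1 | 1 | 2 | 3 | 3 | 4 | 4 | 5 | 5 | 5 | 6
  i=7: 1 | 2 | 3 | 4 | 4 | 5 | 5 | 6 | 6 | 6 | 7
  i=8: 1 | 2 | 3 | 4 | 4 | 5 | 6 | 7 | 7 | 7 | 8
  i=9: 1 | 2 | 3 | 4 | 4 | 5 | 6 | 7 | 8 | 8 | 9
  i=10: 1 | 2 | 3 | 4 | 5 | 6 | 7 | 8 | 9 | 9 | 10
  i=11: 1 | 2 | 3 | 4 | 5 | 6 | 7 | 8 | 9 | 10 | 11

reading off 1-entries of Δ²R: w = (1, 8, 11, 6, 3, 4, 2, 7, 9, 5, 10).

Rothe diagram D(w) (22 cells), 5 SE-corners (essential conditions):

[(3, 7, 1), (3, 10, 2), (4, 5, 1), (6, 2, 1), (9, 5, 4)]


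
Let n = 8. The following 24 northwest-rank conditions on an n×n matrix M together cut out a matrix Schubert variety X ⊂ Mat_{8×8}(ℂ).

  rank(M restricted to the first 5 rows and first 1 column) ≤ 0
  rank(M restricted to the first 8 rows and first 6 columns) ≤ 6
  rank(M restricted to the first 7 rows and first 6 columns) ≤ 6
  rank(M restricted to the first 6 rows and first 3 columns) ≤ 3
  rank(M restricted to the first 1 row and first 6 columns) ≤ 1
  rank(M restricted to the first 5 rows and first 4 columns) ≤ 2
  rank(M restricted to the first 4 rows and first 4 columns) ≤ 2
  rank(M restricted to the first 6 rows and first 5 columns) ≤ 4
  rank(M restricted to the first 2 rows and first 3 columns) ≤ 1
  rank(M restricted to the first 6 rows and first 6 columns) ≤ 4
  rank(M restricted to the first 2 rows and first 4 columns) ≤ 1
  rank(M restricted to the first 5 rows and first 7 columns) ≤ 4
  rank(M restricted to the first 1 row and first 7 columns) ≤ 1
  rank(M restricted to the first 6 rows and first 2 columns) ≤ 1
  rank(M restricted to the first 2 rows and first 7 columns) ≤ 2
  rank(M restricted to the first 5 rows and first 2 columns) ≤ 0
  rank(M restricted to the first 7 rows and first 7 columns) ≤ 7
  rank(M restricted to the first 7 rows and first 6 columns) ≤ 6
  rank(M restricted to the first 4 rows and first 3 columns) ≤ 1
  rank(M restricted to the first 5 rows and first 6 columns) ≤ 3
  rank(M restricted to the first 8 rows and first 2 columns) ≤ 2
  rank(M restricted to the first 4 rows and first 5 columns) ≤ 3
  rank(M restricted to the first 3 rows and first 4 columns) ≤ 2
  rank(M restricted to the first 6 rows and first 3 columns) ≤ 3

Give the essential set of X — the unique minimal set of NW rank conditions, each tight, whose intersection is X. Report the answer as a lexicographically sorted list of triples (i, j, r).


Recovering R(i,j) via the rank-extension bound from the 24 conditions:

  row 1: 0  0  1  1  1  1  1  1
  row 2: 0  0  1  1  2  2  2  2
  row 3: 0  0  1  2  3  3  3  3
  row 4: 0  0  1  2  3  3  4  4
  row 5: 0  0  1  2  3  3  4  5
  row 6: 1  1  2  3  4  4  5  6
  row 7: 1  2  3  4  5  5  6  7
  row 8: 1  2  3  4  5  6  7  8

giving w = (3, 5, 4, 7, 8, 1, 2, 6) via Δ²R.

D(w) has 13 cells with 3 SE-corners; essential set:

[(2, 4, 1), (5, 2, 0), (5, 6, 3)]


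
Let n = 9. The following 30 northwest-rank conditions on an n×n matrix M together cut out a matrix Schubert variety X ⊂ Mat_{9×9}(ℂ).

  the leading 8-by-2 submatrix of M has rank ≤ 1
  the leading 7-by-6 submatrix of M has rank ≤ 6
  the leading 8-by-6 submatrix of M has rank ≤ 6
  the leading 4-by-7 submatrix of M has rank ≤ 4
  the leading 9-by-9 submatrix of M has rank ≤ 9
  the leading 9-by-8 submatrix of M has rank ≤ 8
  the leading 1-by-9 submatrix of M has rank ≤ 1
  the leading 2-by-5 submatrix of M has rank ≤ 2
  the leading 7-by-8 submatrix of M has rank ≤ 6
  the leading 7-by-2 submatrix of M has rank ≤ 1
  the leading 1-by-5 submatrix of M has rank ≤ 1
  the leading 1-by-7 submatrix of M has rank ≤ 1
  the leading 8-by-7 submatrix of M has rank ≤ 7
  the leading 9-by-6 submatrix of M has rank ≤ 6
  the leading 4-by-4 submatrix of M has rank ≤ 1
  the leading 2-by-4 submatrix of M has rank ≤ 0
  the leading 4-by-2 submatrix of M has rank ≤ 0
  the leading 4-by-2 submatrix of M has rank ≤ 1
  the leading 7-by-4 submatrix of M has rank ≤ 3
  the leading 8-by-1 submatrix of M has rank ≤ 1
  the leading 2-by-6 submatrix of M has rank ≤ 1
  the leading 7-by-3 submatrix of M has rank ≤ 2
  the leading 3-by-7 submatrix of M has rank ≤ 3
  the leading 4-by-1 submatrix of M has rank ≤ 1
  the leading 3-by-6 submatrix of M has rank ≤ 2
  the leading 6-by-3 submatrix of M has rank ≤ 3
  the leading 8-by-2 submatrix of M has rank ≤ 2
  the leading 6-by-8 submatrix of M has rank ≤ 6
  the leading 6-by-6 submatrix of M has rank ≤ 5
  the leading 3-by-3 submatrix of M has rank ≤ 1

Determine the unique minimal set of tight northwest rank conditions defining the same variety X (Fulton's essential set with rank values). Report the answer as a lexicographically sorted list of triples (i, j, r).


Rank table r_w(9×9) implied by the 30 constraints:

  0, 0, 0, 0, 1, 1, 1, 1, 1
  0, 0, 0, 0, 1, 1, 2, 2, 2
  0, 0, 1, 1, 2, 2, 3, 3, 3
  0, 0, 1, 1, 2, 3, 4, 4, 4
  1, 1, 2, 2, 3, 4, 5, 5, 5
  1, 1, 2, 3, 4, 5, 6, 6, 6
  1, 1, 2, 3, 4, 5, 6, 6, 7
  1, 1, 2, 3, 4, 5, 6, 7, 8
  1, 2, 3, 4, 5, 6, 7, 8, 9

second differences of R give the permutation w = (5, 7, 3, 6, 1, 4, 9, 8, 2).

D(w) has 18 cells with 6 SE-corners; essential set:

[(2, 4, 0), (2, 6, 1), (4, 2, 0), (4, 4, 1), (7, 8, 6), (8, 2, 1)]


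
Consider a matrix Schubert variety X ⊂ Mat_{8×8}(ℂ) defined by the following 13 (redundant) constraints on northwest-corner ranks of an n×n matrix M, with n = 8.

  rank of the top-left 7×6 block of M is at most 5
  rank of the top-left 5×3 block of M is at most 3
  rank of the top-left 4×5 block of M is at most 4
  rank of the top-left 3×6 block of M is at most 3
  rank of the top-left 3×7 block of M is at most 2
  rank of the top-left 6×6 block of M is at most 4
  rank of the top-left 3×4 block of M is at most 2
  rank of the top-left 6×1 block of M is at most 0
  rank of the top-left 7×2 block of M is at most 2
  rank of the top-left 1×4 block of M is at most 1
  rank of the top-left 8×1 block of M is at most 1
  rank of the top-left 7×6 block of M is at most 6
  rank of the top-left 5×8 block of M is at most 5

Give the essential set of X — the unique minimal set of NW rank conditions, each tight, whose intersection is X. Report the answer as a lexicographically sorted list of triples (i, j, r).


Recovering R(i,j) via the rank-extension bound from the 13 conditions:

  R[1]: 0, 1, 1, 1, 1, 1, 1, 1
  R[2]: 0, 1, 2, 2, 2, 2, 2, 2
  R[3]: 0, 1, 2, 2, 2, 2, 2, 3
  R[4]: 0, 1, 2, 3, 3, 3, 3, 4
  R[5]: 0, 1, 2, 3, 4, 4, 4, 5
  R[6]: 0, 1, 2, 3, 4, 4, 5, 6
  R[7]: 1, 2, 3, 4, 5, 5, 6, 7
  R[8]: 1, 2, 3, 4, 5, 6, 7, 8

the unique w with this rank table is (2, 3, 8, 4, 5, 7, 1, 6).

D(w) has 11 cells with 3 SE-corners; essential set:

[(3, 7, 2), (6, 1, 0), (6, 6, 4)]


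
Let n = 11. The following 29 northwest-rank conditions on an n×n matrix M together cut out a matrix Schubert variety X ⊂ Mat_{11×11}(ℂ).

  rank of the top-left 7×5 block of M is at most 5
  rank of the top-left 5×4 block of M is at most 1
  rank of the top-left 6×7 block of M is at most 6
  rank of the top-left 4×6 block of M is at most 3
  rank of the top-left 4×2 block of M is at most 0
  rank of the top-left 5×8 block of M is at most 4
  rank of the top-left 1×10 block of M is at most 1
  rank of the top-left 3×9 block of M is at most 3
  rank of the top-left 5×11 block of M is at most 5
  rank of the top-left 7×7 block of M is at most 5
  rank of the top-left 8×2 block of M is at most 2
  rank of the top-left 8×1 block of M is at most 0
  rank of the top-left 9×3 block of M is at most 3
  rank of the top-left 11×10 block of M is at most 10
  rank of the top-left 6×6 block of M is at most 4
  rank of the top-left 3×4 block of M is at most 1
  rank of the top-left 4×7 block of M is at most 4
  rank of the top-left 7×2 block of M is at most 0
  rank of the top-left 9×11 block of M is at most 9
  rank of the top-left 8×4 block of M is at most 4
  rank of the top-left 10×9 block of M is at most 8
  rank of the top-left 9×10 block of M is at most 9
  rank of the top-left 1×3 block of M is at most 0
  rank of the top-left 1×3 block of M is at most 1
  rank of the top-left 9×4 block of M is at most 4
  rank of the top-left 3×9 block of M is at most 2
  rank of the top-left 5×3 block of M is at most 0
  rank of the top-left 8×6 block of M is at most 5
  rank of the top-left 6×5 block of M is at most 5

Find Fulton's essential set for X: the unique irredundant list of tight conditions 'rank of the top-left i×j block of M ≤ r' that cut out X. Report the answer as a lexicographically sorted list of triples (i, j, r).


Reconstructing r_w from the 29 given conditions:

  i=1: 0  0  0  1  1  1  1  1  1  1  1
  i=2: 0  0  0  1  2  2  2  2  2  2  2
  i=3: 0  0  0  1  2  2  2  2  2  3  3
  i=4: 0  0  0  1  2  3  3  3  3  4  4
  i=5: 0  0  0  1  2  3  4  4  4  5  5
  i=6: 0  0  1  2  3  4  5  5  5  6  6
  i=7: 0  0  1  2  3  4  5  6  6  7  7
  i=8: 0  1  2  3  4  5  6  7  7  8  8
  i=9: 1  2  3  4  5  6  7  8  8  9  9
  i=10: 1  2  3  4  5  6  7  8  8  9  10
  i=11: 1  2  3  4  5  6  7  8  9  10  11

reading off 1-entries of Δ²R: w = (4, 5, 10, 6, 7, 3, 8, 2, 1, 11, 9).

Fulton essential set (5 of the 25 Rothe cells):

[(3, 9, 2), (5, 3, 0), (7, 2, 0), (8, 1, 0), (10, 9, 8)]


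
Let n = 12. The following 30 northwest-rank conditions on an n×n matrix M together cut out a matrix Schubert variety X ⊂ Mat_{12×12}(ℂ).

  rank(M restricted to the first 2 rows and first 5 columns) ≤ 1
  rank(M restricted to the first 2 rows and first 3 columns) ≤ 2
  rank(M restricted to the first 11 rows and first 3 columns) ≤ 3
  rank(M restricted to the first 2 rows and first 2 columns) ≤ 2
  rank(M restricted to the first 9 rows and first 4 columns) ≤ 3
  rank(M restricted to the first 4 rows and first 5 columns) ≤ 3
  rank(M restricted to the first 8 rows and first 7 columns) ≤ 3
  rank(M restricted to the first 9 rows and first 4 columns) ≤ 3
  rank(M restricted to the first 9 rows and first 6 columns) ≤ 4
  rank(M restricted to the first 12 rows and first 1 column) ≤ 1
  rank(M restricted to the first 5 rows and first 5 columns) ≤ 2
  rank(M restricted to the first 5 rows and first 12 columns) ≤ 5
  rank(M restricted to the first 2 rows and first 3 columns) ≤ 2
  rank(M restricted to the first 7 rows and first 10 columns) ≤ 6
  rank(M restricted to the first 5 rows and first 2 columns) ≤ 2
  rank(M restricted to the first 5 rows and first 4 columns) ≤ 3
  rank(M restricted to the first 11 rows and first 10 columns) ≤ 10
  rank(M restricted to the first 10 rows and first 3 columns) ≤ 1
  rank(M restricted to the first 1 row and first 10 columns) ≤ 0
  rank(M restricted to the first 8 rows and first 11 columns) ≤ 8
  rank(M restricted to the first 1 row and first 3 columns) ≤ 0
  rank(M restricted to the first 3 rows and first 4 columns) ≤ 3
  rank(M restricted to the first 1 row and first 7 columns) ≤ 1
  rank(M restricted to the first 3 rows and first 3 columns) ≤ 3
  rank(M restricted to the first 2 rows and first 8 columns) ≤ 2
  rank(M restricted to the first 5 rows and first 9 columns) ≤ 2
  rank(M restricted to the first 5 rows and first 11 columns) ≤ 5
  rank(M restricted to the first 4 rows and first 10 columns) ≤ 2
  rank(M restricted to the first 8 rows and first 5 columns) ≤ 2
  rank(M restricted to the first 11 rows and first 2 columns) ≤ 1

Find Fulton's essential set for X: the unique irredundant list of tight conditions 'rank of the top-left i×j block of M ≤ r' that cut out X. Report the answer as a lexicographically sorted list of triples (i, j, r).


Rank table r_w(12×12) implied by the 30 constraints:

  i=1: 0  0  0  0  0  0  0  0  0  0  1  1
  i=2: 1  1  1  1  1  1  1  1  1  1  2  2
  i=3: 1  1  1  2  2  2  2  2  2  2  3  3
  i=4: 1  1  1  2  2  2  2  2  2  2  3  4
  i=5: 1  1  1  2  2  2  2  2  2  3  4  5
  i=6: 1  1  1  2  2  3  3  3  3  4  5  6
  i=7: 1  1  1  2  2  3  3  4  4  5  6  7
  i=8: 1  1  1  2  2  3  3  4  5  6  7  8
  i=9: 1  1  1  2  3  4  4  5  6  7  8  9
  i=10: 1  1  1  2  3  4  5  6  7  8  9  10
  i=11: 1  1  2  3  4  5  6  7  8  9  10  11
  i=12: 1  2  3  4  5  6  7  8  9  10  11  12

hence w(1..12) = (11, 1, 4, 12, 10, 6, 8, 9, 5, 7, 3, 2).

ℓ(w)=43; the 7 essential cells (i,j,r):

[(1, 10, 0), (4, 10, 2), (5, 9, 2), (8, 5, 2), (8, 7, 3), (10, 3, 1), (11, 2, 1)]


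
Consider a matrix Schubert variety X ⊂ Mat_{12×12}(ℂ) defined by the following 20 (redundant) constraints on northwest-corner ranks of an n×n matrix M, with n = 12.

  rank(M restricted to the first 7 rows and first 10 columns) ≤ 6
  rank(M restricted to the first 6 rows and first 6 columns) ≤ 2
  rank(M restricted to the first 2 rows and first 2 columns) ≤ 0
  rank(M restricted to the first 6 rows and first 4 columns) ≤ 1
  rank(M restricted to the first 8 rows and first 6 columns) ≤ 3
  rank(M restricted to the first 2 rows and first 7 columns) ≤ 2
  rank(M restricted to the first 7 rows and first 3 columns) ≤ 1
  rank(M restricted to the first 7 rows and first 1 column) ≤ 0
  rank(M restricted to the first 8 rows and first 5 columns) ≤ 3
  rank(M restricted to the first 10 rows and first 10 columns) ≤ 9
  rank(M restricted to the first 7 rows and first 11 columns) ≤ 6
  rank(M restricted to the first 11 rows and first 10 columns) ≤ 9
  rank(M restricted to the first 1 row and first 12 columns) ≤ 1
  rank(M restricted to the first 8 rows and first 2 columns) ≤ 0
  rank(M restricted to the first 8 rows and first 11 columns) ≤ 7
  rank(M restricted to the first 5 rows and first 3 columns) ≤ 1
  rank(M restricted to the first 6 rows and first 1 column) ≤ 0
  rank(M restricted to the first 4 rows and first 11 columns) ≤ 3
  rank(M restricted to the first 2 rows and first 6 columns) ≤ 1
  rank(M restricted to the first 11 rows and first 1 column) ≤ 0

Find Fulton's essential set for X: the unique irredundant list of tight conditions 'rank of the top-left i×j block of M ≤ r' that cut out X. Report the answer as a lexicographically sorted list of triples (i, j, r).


Recovering R(i,j) via the rank-extension bound from the 20 conditions:

  i=1: 0 0 1 1 1 1 1 1 1 1 1 1
  i=2: 0 0 1 1 1 1 2 2 2 2 2 2
  i=3: 0 0 1 1 2 2 3 3 3 3 3 3
  i=4: 0 0 1 1 2 2 3 3 3 3 3 4
  i=5: 0 0 1 1 2 2 3 4 4 4 4 5
  i=6: 0 0 1 1 2 2 3 4 5 5 5 6
  i=7: 0 0 1 2 3 3 4 5 6 6 6 7
  i=8: 0 0 1 2 3 3 4 5 6 7 7 8
  i=9: 0 1 2 3 4 4 5 6 7 8 8 9
  i=10: 0 1 2 3 4 5 6 7 8 9 9 10
  i=11: 0 1 2 3 4 5 6 7 8 9 10 11
  i=12: 1 2 3 4 5 6 7 8 9 10 11 12

giving w = (3, 7, 5, 12, 8, 9, 4, 10, 2, 6, 11, 1) via Δ²R.

D(w) has 34 cells with 7 SE-corners; essential set:

[(2, 6, 1), (4, 11, 3), (6, 4, 1), (6, 6, 2), (8, 2, 0), (8, 6, 3), (11, 1, 0)]


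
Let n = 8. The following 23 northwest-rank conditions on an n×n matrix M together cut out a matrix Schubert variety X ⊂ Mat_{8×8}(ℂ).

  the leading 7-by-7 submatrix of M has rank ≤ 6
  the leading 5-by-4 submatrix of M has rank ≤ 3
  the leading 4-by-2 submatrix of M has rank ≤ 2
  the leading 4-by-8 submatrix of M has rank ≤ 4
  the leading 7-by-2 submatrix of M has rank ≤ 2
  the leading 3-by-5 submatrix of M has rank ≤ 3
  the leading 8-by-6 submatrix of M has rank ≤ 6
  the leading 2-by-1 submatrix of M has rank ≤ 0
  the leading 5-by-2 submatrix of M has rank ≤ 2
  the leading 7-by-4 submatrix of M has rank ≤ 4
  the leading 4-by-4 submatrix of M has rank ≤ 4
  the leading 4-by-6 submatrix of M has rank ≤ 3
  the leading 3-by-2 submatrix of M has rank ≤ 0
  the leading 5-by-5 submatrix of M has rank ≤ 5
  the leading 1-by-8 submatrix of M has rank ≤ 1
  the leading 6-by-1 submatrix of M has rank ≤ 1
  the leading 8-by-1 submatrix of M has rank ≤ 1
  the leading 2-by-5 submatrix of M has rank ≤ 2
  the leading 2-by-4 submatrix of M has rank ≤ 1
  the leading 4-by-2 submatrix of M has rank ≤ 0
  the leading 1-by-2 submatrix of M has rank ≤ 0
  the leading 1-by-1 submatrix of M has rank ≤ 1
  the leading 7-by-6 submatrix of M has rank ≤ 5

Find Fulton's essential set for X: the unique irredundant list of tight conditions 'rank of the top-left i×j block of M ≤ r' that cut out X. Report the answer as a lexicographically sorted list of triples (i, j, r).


Computing R[i][j] = min implied NW-rank bound (n=8, 23 conditions):

  R[1]: 0 0 1 1 1 1 1 1
  R[2]: 0 0 1 1 2 2 2 2
  R[3]: 0 0 1 2 3 3 3 3
  R[4]: 0 0 1 2 3 3 4 4
  R[5]: 1 1 2 3 4 4 5 5
  R[6]: 1 2 3 4 5 5 6 6
  R[7]: 1 2 3 4 5 5 6 7
  R[8]: 1 2 3 4 5 6 7 8

reading off 1-entries of Δ²R: w = (3, 5, 4, 7, 1, 2, 8, 6).

D(w) has 11 cells with 4 SE-corners; essential set:

[(2, 4, 1), (4, 2, 0), (4, 6, 3), (7, 6, 5)]


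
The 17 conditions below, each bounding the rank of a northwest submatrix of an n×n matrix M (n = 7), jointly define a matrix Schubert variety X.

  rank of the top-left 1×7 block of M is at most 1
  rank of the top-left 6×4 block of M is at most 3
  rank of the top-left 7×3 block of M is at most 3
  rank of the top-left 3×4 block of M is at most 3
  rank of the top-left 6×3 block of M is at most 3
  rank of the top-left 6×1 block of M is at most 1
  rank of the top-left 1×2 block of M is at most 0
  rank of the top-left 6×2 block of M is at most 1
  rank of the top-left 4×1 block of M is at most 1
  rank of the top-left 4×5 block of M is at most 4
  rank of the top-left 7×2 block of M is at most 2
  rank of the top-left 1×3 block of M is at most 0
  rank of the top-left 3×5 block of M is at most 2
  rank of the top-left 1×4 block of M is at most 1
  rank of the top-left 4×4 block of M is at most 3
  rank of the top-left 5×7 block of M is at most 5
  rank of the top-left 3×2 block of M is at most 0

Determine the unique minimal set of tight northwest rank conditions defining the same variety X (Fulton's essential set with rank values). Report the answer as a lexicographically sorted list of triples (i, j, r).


The tightest implied rank at each (i,j), from the 17 conditions:

  R[1]: 0 | 0 | 0 | 1 | 1 | 1 | 1
  R[2]: 0 | 0 | 1 | 2 | 2 | 2 | 2
  R[3]: 0 | 0 | 1 | 2 | 2 | 3 | 3
  R[4]: 1 | 1 | 2 | 3 | 3 | 4 | 4
  R[5]: 1 | 1 | 2 | 3 | 4 | 5 | 5
  R[6]: 1 | 1 | 2 | 3 | 4 | 5 | 6
  R[7]: 1 | 2 | 3 | 4 | 5 | 6 | 7

reading off 1-entries of Δ²R: w = (4, 3, 6, 1, 5, 7, 2).

ℓ(w)=10; the 4 essential cells (i,j,r):

[(1, 3, 0), (3, 2, 0), (3, 5, 2), (6, 2, 1)]


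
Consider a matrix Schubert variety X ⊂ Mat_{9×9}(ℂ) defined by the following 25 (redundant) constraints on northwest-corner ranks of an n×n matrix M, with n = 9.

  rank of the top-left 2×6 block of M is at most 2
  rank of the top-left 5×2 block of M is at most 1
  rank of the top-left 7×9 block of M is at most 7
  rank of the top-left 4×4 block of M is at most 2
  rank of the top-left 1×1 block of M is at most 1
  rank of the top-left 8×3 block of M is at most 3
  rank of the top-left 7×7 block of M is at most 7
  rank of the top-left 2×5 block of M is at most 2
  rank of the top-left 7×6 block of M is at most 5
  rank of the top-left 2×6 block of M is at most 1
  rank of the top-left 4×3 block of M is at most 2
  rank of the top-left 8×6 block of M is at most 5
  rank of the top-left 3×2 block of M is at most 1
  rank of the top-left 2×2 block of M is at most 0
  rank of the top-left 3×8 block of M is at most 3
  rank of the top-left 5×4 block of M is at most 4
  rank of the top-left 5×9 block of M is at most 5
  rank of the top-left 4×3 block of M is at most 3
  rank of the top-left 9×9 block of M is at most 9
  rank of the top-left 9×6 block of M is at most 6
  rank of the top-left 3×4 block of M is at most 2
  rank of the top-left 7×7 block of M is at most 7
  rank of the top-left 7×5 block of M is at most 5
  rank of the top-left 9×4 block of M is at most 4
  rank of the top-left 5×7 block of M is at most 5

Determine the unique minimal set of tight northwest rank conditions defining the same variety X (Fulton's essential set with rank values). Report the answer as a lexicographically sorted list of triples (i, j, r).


Reconstructing r_w from the 25 given conditions:

  R[1]: 0 0 1 1 1 1 1 1 1
  R[2]: 0 0 1 1 1 1 2 2 2
  R[3]: 1 1 2 2 2 2 3 3 3
  R[4]: 1 1 2 2 3 3 4 4 4
  R[5]: 1 1 2 3 4 4 5 5 5
  R[6]: 1 2 3 4 5 5 6 6 6
  R[7]: 1 2 3 4 5 5 6 7 7
  R[8]: 1 2 3 4 5 5 6 7 8
  R[9]: 1 2 3 4 5 6 7 8 9

giving w = (3, 7, 1, 5, 4, 2, 8, 9, 6) via Δ²R.

|D(w)|=12, |Ess(w)|=5:

[(2, 2, 0), (2, 6, 1), (4, 4, 2), (5, 2, 1), (8, 6, 5)]


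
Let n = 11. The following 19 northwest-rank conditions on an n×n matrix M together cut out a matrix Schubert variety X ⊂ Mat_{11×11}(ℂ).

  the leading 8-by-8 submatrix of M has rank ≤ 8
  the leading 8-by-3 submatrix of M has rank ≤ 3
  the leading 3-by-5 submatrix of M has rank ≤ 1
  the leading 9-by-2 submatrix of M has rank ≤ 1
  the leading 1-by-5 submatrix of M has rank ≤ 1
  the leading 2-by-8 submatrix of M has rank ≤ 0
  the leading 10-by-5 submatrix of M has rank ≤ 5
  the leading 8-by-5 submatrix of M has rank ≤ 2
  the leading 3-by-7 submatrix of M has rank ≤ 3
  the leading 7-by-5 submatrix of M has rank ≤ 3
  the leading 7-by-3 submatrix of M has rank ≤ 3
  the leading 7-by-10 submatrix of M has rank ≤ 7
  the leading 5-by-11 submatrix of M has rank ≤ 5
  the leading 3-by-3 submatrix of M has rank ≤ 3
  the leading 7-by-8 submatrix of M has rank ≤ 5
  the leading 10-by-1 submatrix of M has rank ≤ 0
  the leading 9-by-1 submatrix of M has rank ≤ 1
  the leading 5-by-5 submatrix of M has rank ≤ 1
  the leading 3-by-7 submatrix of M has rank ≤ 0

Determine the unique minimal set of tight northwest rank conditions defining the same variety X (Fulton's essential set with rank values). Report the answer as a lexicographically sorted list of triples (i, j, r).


Propagating the 19 rank bounds to every northwest block:

  R[1]: 0, 0, 0, 0, 0, 0, 0, 0, 1, 1, 1
  R[2]: 0, 0, 0, 0, 0, 0, 0, 0, 1, 2, 2
  R[3]: 0, 0, 0, 0, 0, 0, 0, 1, 2, 3, 3
  R[4]: 0, 1, 1, 1, 1, 1, 1, 2, 3, 4, 4
  R[5]: 0, 1, 1, 1, 1, 2, 2, 3, 4, 5, 5
  R[6]: 0, 1, 2, 2, 2, 3, 3, 4, 5, 6, 6
  R[7]: 0, 1, 2, 2, 2, 3, 4, 5, 6, 7, 7
  R[8]: 0, 1, 2, 2, 2, 3, 4, 5, 6, 7, 8
  R[9]: 0, 1, 2, 3, 3, 4, 5, 6, 7, 8, 9
  R[10]: 0, 1, 2, 3, 4, 5, 6, 7, 8, 9, 10
  R[11]: 1, 2, 3, 4, 5, 6, 7, 8, 9, 10, 11

giving w = (9, 10, 8, 2, 6, 3, 7, 11, 4, 5, 1) via Δ²R.

5 SE-corners of the 37-cell Rothe diagram give Ess(w):

[(2, 8, 0), (3, 7, 0), (5, 5, 1), (8, 5, 2), (10, 1, 0)]


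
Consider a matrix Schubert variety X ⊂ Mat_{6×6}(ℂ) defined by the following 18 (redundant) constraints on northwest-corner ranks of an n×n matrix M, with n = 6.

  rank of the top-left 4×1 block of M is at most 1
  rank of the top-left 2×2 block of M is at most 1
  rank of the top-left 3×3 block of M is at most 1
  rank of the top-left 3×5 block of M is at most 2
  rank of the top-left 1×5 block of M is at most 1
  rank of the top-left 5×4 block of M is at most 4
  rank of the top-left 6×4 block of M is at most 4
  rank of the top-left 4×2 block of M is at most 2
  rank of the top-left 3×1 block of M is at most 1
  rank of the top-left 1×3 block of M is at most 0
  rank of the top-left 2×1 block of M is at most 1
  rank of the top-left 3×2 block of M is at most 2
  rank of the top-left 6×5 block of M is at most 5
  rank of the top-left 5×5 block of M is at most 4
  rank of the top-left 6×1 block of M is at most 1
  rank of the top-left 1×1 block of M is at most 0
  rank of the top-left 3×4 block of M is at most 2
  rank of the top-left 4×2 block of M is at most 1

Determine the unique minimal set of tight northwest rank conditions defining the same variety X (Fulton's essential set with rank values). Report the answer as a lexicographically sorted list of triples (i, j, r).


Propagating the 18 rank bounds to every northwest block:

  i=1: 0 | 0 | 0 | 1 | 1 | 1
  i=2: 1 | 1 | 1 | 2 | 2 | 2
  i=3: 1 | 1 | 1 | 2 | 2 | 3
  i=4: 1 | 1 | 2 | 3 | 3 | 4
  i=5: 1 | 2 | 3 | 4 | 4 | 5
  i=6: 1 | 2 | 3 | 4 | 5 | 6

hence w(1..6) = (4, 1, 6, 3, 2, 5).

D(w) has 7 cells with 4 SE-corners; essential set:

[(1, 3, 0), (3, 3, 1), (3, 5, 2), (4, 2, 1)]


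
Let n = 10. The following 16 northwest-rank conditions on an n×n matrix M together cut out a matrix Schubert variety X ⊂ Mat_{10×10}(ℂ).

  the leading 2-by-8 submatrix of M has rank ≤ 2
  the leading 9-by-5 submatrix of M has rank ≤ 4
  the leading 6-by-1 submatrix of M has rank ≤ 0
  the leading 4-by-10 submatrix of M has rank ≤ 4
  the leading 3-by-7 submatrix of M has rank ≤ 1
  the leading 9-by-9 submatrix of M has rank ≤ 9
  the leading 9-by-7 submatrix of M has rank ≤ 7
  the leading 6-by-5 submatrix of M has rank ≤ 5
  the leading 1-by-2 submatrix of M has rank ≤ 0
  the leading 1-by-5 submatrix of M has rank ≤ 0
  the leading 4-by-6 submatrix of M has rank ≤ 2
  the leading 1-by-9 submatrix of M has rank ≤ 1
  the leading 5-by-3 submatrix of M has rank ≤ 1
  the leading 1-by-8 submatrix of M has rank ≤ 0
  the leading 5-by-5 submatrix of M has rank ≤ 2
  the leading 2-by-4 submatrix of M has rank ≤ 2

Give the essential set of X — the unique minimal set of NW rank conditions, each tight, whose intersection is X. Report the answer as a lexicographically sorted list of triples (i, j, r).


The tightest implied rank at each (i,j), from the 16 conditions:

  i=1: 0 0 0 0 0 0 0 0 1 1
  i=2: 0 1 1 1 1 1 1 1 2 2
  i=3: 0 1 1 1 1 1 1 2 3 3
  i=4: 0 1 1 2 2 2 2 3 4 4
  i=5: 0 1 1 2 2 3 3 4 5 5
  i=6: 0 1 2 3 3 4 4 5 6 6
  i=7: 1 2 3 4 4 5 5 6 7 7
  i=8: 1 2 3 4 4 5 6 7 8 8
  i=9: 1 2 3 4 4 5 6 7 8 9
  i=10: 1 2 3 4 5 6 7 8 9 10

second differences of R give the permutation w = (9, 2, 8, 4, 6, 3, 1, 7, 10, 5).

Fulton essential set (6 of the 23 Rothe cells):

[(1, 8, 0), (3, 7, 1), (5, 3, 1), (5, 5, 2), (6, 1, 0), (9, 5, 4)]


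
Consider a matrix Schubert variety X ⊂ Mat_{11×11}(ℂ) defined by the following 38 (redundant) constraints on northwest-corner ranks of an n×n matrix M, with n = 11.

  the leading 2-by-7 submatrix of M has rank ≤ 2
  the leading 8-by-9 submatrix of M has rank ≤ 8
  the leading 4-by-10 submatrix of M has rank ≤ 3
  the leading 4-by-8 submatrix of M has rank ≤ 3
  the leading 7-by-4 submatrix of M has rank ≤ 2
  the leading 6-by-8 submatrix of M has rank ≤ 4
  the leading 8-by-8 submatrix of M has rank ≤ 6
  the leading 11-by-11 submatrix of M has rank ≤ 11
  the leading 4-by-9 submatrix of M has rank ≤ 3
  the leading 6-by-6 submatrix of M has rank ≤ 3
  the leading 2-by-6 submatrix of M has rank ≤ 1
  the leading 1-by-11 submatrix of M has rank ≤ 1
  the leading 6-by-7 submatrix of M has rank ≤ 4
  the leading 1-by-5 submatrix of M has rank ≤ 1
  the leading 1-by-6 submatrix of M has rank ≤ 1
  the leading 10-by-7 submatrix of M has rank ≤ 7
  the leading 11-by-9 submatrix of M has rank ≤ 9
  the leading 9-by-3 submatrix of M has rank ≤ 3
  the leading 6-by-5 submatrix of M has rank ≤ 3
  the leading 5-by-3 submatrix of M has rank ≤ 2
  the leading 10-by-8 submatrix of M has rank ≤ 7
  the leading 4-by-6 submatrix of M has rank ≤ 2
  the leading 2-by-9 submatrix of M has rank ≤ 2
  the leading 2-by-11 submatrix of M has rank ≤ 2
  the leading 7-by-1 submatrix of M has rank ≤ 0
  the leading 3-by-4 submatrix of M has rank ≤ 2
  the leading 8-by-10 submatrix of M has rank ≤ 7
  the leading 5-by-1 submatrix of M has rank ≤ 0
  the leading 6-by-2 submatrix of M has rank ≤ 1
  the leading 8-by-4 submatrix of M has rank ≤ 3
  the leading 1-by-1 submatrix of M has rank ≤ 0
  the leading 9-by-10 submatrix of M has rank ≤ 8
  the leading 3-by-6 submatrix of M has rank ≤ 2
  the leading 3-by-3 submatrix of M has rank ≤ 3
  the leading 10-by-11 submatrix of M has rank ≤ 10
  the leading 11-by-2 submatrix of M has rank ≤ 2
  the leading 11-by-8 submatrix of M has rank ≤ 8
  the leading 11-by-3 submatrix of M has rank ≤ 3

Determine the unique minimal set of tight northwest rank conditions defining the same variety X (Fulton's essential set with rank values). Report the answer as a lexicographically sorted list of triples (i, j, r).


Recovering R(i,j) via the rank-extension bound from the 38 conditions:

  row 1: 0 1 1 1 1 1 1 1 1 1 1
  row 2: 0 1 1 1 1 1 2 2 2 2 2
  row 3: 0 1 2 2 2 2 3 3 3 3 3
  row 4: 0 1 2 2 2 2 3 3 3 3 4
  row 5: 0 1 2 2 3 3 4 4 4 4 5
  row 6: 0 1 2 2 3 3 4 4 5 5 6
  row 7: 0 1 2 2 3 4 5 5 6 6 7
  row 8: 1 2 3 3 4 5 6 6 7 7 8
  row 9: 1 2 3 4 5 6 7 7 8 8 9
  row 10: 1 2 3 4 5 6 7 7 8 9 10
  row 11: 1 2 3 4 5 6 7 8 9 10 11

giving w = (2, 7, 3, 11, 5, 9, 6, 1, 4, 10, 8) via Δ²R.

ℓ(w)=23; the 8 essential cells (i,j,r):

[(2, 6, 1), (4, 6, 2), (4, 10, 3), (6, 6, 3), (6, 8, 4), (7, 1, 0), (7, 4, 2), (10, 8, 7)]
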